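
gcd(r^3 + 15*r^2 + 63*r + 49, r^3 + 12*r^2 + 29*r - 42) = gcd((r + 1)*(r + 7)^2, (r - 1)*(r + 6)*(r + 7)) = r + 7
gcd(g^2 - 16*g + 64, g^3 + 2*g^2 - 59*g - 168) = g - 8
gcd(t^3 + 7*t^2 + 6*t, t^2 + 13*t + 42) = t + 6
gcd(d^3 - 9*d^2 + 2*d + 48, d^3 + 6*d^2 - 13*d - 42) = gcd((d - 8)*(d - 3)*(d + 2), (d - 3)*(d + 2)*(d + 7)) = d^2 - d - 6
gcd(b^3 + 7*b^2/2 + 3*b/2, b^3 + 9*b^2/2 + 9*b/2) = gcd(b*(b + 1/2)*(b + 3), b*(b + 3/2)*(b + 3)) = b^2 + 3*b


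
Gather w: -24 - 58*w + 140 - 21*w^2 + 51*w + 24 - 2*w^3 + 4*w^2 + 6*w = -2*w^3 - 17*w^2 - w + 140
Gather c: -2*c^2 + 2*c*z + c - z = -2*c^2 + c*(2*z + 1) - z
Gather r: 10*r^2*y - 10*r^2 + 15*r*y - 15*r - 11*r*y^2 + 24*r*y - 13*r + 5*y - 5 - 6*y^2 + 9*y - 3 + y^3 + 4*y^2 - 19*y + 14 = r^2*(10*y - 10) + r*(-11*y^2 + 39*y - 28) + y^3 - 2*y^2 - 5*y + 6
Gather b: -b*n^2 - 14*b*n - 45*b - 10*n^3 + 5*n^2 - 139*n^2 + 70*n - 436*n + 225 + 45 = b*(-n^2 - 14*n - 45) - 10*n^3 - 134*n^2 - 366*n + 270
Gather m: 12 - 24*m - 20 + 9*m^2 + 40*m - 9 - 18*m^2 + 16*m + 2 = -9*m^2 + 32*m - 15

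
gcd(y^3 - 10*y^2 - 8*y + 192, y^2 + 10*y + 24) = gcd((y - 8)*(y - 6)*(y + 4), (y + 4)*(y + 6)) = y + 4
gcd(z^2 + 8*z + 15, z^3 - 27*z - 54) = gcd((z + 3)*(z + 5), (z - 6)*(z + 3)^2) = z + 3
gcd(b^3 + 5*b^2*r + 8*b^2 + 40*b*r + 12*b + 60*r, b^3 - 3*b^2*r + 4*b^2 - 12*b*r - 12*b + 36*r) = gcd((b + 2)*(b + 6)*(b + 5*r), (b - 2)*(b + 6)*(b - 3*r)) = b + 6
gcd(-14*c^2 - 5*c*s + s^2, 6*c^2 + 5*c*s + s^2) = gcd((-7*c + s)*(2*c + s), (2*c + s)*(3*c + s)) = 2*c + s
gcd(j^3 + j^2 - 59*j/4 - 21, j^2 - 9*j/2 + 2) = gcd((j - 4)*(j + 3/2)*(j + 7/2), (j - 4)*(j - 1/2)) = j - 4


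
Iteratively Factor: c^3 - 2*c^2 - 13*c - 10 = (c + 1)*(c^2 - 3*c - 10) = (c - 5)*(c + 1)*(c + 2)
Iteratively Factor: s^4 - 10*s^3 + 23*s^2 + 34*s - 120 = (s + 2)*(s^3 - 12*s^2 + 47*s - 60) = (s - 3)*(s + 2)*(s^2 - 9*s + 20) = (s - 4)*(s - 3)*(s + 2)*(s - 5)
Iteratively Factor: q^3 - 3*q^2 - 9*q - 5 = (q - 5)*(q^2 + 2*q + 1) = (q - 5)*(q + 1)*(q + 1)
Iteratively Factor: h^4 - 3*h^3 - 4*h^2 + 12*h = (h - 3)*(h^3 - 4*h) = h*(h - 3)*(h^2 - 4) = h*(h - 3)*(h - 2)*(h + 2)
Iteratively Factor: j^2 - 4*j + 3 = (j - 3)*(j - 1)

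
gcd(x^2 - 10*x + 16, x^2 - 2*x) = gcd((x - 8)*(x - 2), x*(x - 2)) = x - 2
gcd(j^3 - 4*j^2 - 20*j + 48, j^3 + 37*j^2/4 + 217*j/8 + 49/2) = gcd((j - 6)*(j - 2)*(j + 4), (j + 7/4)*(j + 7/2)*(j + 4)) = j + 4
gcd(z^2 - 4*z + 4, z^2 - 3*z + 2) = z - 2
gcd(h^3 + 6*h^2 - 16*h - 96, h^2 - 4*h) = h - 4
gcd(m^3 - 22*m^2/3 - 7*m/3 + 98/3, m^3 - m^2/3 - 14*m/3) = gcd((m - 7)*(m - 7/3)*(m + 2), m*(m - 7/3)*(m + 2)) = m^2 - m/3 - 14/3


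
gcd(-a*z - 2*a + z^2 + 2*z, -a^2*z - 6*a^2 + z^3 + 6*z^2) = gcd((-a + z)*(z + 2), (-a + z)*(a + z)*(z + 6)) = -a + z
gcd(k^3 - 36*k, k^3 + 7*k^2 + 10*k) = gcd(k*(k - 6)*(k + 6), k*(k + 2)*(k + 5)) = k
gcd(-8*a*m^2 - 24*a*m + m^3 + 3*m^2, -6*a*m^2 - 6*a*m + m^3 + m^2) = m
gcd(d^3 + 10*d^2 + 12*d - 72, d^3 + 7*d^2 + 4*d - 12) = d + 6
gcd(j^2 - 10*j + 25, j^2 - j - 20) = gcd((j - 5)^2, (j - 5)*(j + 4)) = j - 5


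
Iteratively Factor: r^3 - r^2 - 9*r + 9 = (r + 3)*(r^2 - 4*r + 3) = (r - 1)*(r + 3)*(r - 3)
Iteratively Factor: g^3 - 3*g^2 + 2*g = (g - 2)*(g^2 - g) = g*(g - 2)*(g - 1)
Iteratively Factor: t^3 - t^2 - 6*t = (t - 3)*(t^2 + 2*t) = t*(t - 3)*(t + 2)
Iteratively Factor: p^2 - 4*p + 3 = (p - 3)*(p - 1)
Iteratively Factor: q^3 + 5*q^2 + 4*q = (q)*(q^2 + 5*q + 4) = q*(q + 4)*(q + 1)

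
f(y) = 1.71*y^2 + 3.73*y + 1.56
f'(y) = 3.42*y + 3.73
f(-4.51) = 19.52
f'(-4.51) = -11.69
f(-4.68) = 21.56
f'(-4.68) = -12.28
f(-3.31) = 7.95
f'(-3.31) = -7.59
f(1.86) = 14.41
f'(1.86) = 10.09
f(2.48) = 21.33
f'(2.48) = 12.21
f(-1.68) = 0.12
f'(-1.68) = -2.02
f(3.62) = 37.47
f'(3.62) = 16.11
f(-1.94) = 0.76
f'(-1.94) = -2.90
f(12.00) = 292.56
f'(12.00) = 44.77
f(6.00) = 85.50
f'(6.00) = 24.25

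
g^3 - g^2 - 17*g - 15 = (g - 5)*(g + 1)*(g + 3)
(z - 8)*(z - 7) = z^2 - 15*z + 56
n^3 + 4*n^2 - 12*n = n*(n - 2)*(n + 6)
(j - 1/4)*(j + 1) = j^2 + 3*j/4 - 1/4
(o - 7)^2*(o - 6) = o^3 - 20*o^2 + 133*o - 294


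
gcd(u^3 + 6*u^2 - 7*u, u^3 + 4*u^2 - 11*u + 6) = u - 1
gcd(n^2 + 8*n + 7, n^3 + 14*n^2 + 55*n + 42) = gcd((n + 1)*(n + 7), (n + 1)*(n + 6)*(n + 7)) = n^2 + 8*n + 7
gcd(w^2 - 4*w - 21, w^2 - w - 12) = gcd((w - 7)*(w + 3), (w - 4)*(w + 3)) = w + 3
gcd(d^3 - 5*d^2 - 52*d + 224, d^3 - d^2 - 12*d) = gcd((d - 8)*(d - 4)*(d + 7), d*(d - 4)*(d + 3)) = d - 4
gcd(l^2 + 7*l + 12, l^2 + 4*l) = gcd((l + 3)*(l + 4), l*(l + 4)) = l + 4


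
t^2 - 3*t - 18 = (t - 6)*(t + 3)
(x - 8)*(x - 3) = x^2 - 11*x + 24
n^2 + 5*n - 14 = (n - 2)*(n + 7)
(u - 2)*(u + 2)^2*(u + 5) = u^4 + 7*u^3 + 6*u^2 - 28*u - 40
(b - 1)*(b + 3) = b^2 + 2*b - 3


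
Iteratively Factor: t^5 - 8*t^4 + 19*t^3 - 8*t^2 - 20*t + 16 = (t - 1)*(t^4 - 7*t^3 + 12*t^2 + 4*t - 16) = (t - 1)*(t + 1)*(t^3 - 8*t^2 + 20*t - 16) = (t - 4)*(t - 1)*(t + 1)*(t^2 - 4*t + 4) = (t - 4)*(t - 2)*(t - 1)*(t + 1)*(t - 2)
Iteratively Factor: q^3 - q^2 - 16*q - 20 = (q - 5)*(q^2 + 4*q + 4) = (q - 5)*(q + 2)*(q + 2)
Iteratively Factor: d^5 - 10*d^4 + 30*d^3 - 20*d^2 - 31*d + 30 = (d - 1)*(d^4 - 9*d^3 + 21*d^2 + d - 30) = (d - 1)*(d + 1)*(d^3 - 10*d^2 + 31*d - 30) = (d - 2)*(d - 1)*(d + 1)*(d^2 - 8*d + 15) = (d - 3)*(d - 2)*(d - 1)*(d + 1)*(d - 5)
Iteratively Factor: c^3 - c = (c + 1)*(c^2 - c) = c*(c + 1)*(c - 1)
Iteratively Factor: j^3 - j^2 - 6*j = (j - 3)*(j^2 + 2*j) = j*(j - 3)*(j + 2)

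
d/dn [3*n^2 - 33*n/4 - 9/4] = 6*n - 33/4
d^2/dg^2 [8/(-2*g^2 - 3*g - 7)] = 16*(4*g^2 + 6*g - (4*g + 3)^2 + 14)/(2*g^2 + 3*g + 7)^3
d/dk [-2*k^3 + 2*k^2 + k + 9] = -6*k^2 + 4*k + 1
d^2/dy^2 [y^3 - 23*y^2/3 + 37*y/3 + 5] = 6*y - 46/3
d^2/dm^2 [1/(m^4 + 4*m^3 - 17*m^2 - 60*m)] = 2*(m*(-6*m^2 - 12*m + 17)*(m^3 + 4*m^2 - 17*m - 60) + 4*(2*m^3 + 6*m^2 - 17*m - 30)^2)/(m^3*(m^3 + 4*m^2 - 17*m - 60)^3)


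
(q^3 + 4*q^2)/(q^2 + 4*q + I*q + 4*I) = q^2/(q + I)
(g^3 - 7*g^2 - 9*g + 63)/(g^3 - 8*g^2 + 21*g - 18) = (g^2 - 4*g - 21)/(g^2 - 5*g + 6)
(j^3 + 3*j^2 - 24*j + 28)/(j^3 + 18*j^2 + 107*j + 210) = (j^2 - 4*j + 4)/(j^2 + 11*j + 30)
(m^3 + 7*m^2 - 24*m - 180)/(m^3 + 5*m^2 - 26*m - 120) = (m + 6)/(m + 4)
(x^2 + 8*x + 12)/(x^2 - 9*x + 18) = (x^2 + 8*x + 12)/(x^2 - 9*x + 18)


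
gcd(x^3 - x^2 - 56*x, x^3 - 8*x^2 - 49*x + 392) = x^2 - x - 56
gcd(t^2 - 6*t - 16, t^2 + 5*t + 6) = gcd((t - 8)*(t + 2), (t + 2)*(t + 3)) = t + 2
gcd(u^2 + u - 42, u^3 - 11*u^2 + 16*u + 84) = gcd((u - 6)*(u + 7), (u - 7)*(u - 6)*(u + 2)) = u - 6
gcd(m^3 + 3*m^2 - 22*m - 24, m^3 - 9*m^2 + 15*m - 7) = 1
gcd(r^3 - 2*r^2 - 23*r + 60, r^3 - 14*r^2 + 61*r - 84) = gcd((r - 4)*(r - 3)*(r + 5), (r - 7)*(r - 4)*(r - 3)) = r^2 - 7*r + 12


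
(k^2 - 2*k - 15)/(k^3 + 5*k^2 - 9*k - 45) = (k - 5)/(k^2 + 2*k - 15)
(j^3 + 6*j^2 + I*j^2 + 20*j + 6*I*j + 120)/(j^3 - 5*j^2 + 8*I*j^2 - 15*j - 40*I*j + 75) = (j^2 + j*(6 - 4*I) - 24*I)/(j^2 + j*(-5 + 3*I) - 15*I)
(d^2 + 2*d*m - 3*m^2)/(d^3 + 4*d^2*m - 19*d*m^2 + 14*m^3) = (d + 3*m)/(d^2 + 5*d*m - 14*m^2)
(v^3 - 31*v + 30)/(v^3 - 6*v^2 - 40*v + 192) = (v^2 - 6*v + 5)/(v^2 - 12*v + 32)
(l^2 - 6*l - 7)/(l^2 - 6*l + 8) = (l^2 - 6*l - 7)/(l^2 - 6*l + 8)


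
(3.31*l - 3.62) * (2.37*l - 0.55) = 7.8447*l^2 - 10.3999*l + 1.991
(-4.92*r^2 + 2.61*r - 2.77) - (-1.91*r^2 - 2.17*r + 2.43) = -3.01*r^2 + 4.78*r - 5.2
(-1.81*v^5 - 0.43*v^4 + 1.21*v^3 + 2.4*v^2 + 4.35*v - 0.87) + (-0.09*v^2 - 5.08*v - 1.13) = -1.81*v^5 - 0.43*v^4 + 1.21*v^3 + 2.31*v^2 - 0.73*v - 2.0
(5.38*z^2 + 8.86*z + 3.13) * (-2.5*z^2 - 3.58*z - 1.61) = -13.45*z^4 - 41.4104*z^3 - 48.2056*z^2 - 25.47*z - 5.0393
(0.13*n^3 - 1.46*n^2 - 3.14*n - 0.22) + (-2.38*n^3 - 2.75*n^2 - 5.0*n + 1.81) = -2.25*n^3 - 4.21*n^2 - 8.14*n + 1.59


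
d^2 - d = d*(d - 1)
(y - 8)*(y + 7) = y^2 - y - 56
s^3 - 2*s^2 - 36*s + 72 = (s - 6)*(s - 2)*(s + 6)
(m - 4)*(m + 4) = m^2 - 16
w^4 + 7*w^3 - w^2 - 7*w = w*(w - 1)*(w + 1)*(w + 7)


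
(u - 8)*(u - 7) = u^2 - 15*u + 56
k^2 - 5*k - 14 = (k - 7)*(k + 2)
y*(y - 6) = y^2 - 6*y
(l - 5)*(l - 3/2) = l^2 - 13*l/2 + 15/2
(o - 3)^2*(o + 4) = o^3 - 2*o^2 - 15*o + 36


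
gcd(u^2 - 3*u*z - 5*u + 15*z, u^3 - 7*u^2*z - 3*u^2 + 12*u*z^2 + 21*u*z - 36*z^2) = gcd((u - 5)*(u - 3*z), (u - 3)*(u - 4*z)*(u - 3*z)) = -u + 3*z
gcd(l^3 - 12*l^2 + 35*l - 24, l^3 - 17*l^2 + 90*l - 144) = l^2 - 11*l + 24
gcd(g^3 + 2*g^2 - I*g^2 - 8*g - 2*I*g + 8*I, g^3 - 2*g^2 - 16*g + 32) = g^2 + 2*g - 8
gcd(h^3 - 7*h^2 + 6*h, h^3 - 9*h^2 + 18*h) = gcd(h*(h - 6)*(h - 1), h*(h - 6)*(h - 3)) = h^2 - 6*h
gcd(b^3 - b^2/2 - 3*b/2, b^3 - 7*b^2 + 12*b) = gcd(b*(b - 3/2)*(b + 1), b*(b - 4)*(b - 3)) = b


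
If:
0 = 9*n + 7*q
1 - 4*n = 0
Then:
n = 1/4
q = -9/28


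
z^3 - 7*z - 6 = (z - 3)*(z + 1)*(z + 2)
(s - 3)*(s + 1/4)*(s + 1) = s^3 - 7*s^2/4 - 7*s/2 - 3/4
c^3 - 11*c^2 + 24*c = c*(c - 8)*(c - 3)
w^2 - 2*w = w*(w - 2)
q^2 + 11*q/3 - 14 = (q - 7/3)*(q + 6)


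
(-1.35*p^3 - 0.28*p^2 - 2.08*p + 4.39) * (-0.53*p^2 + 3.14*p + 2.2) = 0.7155*p^5 - 4.0906*p^4 - 2.7468*p^3 - 9.4739*p^2 + 9.2086*p + 9.658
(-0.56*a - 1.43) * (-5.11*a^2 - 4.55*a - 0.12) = 2.8616*a^3 + 9.8553*a^2 + 6.5737*a + 0.1716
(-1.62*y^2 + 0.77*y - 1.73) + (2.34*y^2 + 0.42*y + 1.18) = 0.72*y^2 + 1.19*y - 0.55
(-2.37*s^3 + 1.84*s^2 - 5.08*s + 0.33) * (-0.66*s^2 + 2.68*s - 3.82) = 1.5642*s^5 - 7.566*s^4 + 17.3374*s^3 - 20.861*s^2 + 20.29*s - 1.2606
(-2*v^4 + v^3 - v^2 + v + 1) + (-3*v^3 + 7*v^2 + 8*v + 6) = -2*v^4 - 2*v^3 + 6*v^2 + 9*v + 7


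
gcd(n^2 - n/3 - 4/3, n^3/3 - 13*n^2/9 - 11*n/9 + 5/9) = n + 1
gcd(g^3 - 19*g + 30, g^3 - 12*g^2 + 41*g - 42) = g^2 - 5*g + 6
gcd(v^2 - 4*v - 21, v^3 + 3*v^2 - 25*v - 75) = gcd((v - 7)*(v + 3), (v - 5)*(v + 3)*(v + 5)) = v + 3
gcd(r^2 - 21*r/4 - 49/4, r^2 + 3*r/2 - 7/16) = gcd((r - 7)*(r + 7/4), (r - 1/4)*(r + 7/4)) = r + 7/4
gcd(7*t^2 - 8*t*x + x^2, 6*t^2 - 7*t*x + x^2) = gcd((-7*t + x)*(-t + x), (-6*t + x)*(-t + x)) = -t + x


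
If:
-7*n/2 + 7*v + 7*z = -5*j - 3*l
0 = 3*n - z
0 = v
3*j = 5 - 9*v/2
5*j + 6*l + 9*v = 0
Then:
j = 5/3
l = -25/18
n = -5/21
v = 0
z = -5/7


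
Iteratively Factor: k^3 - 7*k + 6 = (k - 1)*(k^2 + k - 6) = (k - 1)*(k + 3)*(k - 2)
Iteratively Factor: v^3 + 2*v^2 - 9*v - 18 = (v - 3)*(v^2 + 5*v + 6) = (v - 3)*(v + 3)*(v + 2)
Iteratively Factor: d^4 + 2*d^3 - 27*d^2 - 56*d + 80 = (d + 4)*(d^3 - 2*d^2 - 19*d + 20) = (d - 5)*(d + 4)*(d^2 + 3*d - 4) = (d - 5)*(d + 4)^2*(d - 1)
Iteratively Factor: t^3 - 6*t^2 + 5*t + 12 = (t - 4)*(t^2 - 2*t - 3) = (t - 4)*(t - 3)*(t + 1)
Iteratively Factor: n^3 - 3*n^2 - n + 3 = (n - 3)*(n^2 - 1) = (n - 3)*(n - 1)*(n + 1)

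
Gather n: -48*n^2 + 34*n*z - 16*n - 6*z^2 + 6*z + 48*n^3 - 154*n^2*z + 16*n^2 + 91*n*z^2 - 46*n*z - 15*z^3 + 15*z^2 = 48*n^3 + n^2*(-154*z - 32) + n*(91*z^2 - 12*z - 16) - 15*z^3 + 9*z^2 + 6*z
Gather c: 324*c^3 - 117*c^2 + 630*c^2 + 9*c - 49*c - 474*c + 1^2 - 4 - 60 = 324*c^3 + 513*c^2 - 514*c - 63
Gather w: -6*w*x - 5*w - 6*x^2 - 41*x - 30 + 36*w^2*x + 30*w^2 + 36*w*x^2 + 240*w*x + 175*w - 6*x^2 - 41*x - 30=w^2*(36*x + 30) + w*(36*x^2 + 234*x + 170) - 12*x^2 - 82*x - 60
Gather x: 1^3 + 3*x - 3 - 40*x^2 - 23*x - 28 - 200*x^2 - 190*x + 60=-240*x^2 - 210*x + 30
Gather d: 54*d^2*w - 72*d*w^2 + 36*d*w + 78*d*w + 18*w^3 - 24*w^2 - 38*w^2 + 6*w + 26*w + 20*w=54*d^2*w + d*(-72*w^2 + 114*w) + 18*w^3 - 62*w^2 + 52*w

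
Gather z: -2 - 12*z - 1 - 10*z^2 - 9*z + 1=-10*z^2 - 21*z - 2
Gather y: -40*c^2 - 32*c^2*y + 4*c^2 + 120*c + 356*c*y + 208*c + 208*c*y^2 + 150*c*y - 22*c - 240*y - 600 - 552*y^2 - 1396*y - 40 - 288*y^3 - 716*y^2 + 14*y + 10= -36*c^2 + 306*c - 288*y^3 + y^2*(208*c - 1268) + y*(-32*c^2 + 506*c - 1622) - 630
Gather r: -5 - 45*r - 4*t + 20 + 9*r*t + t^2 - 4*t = r*(9*t - 45) + t^2 - 8*t + 15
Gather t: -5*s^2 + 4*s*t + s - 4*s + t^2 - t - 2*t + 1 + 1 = -5*s^2 - 3*s + t^2 + t*(4*s - 3) + 2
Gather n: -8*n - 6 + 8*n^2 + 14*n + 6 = 8*n^2 + 6*n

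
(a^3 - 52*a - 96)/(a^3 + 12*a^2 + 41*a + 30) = (a^2 - 6*a - 16)/(a^2 + 6*a + 5)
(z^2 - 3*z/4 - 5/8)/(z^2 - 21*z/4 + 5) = (z + 1/2)/(z - 4)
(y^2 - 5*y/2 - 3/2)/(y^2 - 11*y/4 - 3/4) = 2*(2*y + 1)/(4*y + 1)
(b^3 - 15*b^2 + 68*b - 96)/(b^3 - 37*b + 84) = (b - 8)/(b + 7)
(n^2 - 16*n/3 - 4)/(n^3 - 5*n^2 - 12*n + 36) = (n + 2/3)/(n^2 + n - 6)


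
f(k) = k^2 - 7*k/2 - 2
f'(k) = 2*k - 7/2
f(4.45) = 2.23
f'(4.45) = 5.40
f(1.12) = -4.67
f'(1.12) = -1.26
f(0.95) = -4.42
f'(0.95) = -1.60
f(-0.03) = -1.89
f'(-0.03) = -3.56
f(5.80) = 11.34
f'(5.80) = 8.10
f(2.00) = -5.00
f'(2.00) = 0.50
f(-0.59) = 0.41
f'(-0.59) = -4.68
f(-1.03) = 2.67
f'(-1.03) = -5.56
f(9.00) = 47.50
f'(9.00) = 14.50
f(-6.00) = 55.00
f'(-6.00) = -15.50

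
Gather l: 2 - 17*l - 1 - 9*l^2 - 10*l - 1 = -9*l^2 - 27*l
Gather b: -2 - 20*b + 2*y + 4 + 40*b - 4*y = 20*b - 2*y + 2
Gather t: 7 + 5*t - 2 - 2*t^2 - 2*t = -2*t^2 + 3*t + 5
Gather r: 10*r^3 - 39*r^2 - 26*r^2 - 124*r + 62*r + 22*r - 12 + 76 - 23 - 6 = 10*r^3 - 65*r^2 - 40*r + 35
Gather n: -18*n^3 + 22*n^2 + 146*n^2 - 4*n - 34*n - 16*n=-18*n^3 + 168*n^2 - 54*n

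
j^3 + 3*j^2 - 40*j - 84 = (j - 6)*(j + 2)*(j + 7)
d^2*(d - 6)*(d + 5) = d^4 - d^3 - 30*d^2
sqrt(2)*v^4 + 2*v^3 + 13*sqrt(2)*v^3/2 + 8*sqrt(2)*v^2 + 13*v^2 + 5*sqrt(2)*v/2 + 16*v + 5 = (v + 1)*(v + 5)*(v + sqrt(2))*(sqrt(2)*v + sqrt(2)/2)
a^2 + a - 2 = (a - 1)*(a + 2)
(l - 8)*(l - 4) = l^2 - 12*l + 32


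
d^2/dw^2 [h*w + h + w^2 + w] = 2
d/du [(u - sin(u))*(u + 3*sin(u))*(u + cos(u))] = -(u - sin(u))*(u + 3*sin(u))*(sin(u) - 1) + (u - sin(u))*(u + cos(u))*(3*cos(u) + 1) - (u + 3*sin(u))*(u + cos(u))*(cos(u) - 1)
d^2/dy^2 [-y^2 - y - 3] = -2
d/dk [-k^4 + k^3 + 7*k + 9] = -4*k^3 + 3*k^2 + 7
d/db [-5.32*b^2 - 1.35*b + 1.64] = -10.64*b - 1.35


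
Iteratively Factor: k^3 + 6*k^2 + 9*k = (k)*(k^2 + 6*k + 9) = k*(k + 3)*(k + 3)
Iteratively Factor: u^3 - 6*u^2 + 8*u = (u - 4)*(u^2 - 2*u) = u*(u - 4)*(u - 2)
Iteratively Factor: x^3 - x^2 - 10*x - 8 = (x + 1)*(x^2 - 2*x - 8) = (x + 1)*(x + 2)*(x - 4)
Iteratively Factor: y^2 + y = (y)*(y + 1)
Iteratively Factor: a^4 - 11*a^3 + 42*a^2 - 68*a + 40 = (a - 2)*(a^3 - 9*a^2 + 24*a - 20) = (a - 2)^2*(a^2 - 7*a + 10) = (a - 5)*(a - 2)^2*(a - 2)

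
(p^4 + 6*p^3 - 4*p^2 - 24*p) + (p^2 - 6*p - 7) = p^4 + 6*p^3 - 3*p^2 - 30*p - 7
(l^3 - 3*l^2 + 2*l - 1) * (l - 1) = l^4 - 4*l^3 + 5*l^2 - 3*l + 1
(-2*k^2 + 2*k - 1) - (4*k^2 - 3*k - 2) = -6*k^2 + 5*k + 1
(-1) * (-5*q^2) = 5*q^2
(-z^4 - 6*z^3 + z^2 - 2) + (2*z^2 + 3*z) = -z^4 - 6*z^3 + 3*z^2 + 3*z - 2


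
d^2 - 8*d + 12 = (d - 6)*(d - 2)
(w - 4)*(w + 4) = w^2 - 16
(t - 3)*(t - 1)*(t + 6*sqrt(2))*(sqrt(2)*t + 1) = sqrt(2)*t^4 - 4*sqrt(2)*t^3 + 13*t^3 - 52*t^2 + 9*sqrt(2)*t^2 - 24*sqrt(2)*t + 39*t + 18*sqrt(2)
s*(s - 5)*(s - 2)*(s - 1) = s^4 - 8*s^3 + 17*s^2 - 10*s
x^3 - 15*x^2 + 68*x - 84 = (x - 7)*(x - 6)*(x - 2)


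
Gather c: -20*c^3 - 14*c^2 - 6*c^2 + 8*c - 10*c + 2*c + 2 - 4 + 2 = -20*c^3 - 20*c^2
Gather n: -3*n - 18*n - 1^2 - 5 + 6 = -21*n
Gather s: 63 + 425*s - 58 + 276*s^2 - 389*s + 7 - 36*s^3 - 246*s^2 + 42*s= -36*s^3 + 30*s^2 + 78*s + 12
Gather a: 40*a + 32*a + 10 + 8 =72*a + 18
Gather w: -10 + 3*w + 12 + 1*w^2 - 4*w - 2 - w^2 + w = 0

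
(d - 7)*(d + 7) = d^2 - 49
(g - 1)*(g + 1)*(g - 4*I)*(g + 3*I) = g^4 - I*g^3 + 11*g^2 + I*g - 12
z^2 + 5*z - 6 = (z - 1)*(z + 6)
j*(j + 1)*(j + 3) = j^3 + 4*j^2 + 3*j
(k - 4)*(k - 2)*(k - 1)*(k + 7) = k^4 - 35*k^2 + 90*k - 56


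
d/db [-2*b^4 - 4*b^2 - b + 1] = -8*b^3 - 8*b - 1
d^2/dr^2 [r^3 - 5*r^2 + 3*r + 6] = 6*r - 10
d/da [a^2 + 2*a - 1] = 2*a + 2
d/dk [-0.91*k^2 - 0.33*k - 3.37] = -1.82*k - 0.33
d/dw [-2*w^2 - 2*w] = -4*w - 2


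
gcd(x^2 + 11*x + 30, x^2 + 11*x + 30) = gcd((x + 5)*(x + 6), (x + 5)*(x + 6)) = x^2 + 11*x + 30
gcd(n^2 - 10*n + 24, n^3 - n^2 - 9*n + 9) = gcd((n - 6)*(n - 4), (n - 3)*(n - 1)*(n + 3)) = 1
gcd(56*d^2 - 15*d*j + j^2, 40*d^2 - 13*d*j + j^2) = 8*d - j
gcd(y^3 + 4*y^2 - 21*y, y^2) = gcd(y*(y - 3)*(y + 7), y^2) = y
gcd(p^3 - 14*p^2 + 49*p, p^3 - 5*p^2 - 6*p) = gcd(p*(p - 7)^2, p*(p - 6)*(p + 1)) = p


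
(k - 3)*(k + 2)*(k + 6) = k^3 + 5*k^2 - 12*k - 36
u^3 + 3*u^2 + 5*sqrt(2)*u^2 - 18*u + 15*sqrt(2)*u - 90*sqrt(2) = (u - 3)*(u + 6)*(u + 5*sqrt(2))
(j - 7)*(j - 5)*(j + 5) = j^3 - 7*j^2 - 25*j + 175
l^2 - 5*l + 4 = (l - 4)*(l - 1)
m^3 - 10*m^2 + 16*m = m*(m - 8)*(m - 2)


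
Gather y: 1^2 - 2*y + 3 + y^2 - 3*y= y^2 - 5*y + 4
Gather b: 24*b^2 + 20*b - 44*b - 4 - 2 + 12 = 24*b^2 - 24*b + 6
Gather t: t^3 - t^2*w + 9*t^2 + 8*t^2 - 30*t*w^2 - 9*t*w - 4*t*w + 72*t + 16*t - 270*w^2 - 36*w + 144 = t^3 + t^2*(17 - w) + t*(-30*w^2 - 13*w + 88) - 270*w^2 - 36*w + 144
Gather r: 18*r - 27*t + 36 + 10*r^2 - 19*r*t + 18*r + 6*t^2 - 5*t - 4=10*r^2 + r*(36 - 19*t) + 6*t^2 - 32*t + 32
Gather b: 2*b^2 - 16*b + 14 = 2*b^2 - 16*b + 14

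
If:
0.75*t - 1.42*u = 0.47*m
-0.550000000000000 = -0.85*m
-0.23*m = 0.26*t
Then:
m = 0.65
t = -0.57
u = -0.52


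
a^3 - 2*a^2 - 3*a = a*(a - 3)*(a + 1)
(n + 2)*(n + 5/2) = n^2 + 9*n/2 + 5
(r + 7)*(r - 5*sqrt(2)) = r^2 - 5*sqrt(2)*r + 7*r - 35*sqrt(2)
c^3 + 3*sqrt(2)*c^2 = c^2*(c + 3*sqrt(2))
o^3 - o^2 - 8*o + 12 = (o - 2)^2*(o + 3)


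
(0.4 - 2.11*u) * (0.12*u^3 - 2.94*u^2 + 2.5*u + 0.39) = -0.2532*u^4 + 6.2514*u^3 - 6.451*u^2 + 0.1771*u + 0.156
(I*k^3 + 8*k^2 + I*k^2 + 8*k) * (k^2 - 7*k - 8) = I*k^5 + 8*k^4 - 6*I*k^4 - 48*k^3 - 15*I*k^3 - 120*k^2 - 8*I*k^2 - 64*k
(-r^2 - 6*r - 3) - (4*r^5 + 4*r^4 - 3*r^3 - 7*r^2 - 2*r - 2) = -4*r^5 - 4*r^4 + 3*r^3 + 6*r^2 - 4*r - 1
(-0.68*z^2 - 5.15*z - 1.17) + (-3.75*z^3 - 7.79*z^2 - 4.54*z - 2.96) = -3.75*z^3 - 8.47*z^2 - 9.69*z - 4.13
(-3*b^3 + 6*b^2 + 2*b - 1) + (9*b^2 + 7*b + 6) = -3*b^3 + 15*b^2 + 9*b + 5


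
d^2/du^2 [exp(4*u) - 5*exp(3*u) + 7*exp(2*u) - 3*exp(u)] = (16*exp(3*u) - 45*exp(2*u) + 28*exp(u) - 3)*exp(u)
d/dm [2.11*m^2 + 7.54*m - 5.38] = 4.22*m + 7.54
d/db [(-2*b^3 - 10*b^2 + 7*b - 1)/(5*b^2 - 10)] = (-2*b^4 + 5*b^2 + 42*b - 14)/(5*(b^4 - 4*b^2 + 4))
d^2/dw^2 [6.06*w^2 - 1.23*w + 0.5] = 12.1200000000000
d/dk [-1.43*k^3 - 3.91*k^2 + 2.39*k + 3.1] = -4.29*k^2 - 7.82*k + 2.39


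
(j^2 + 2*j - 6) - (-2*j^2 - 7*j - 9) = 3*j^2 + 9*j + 3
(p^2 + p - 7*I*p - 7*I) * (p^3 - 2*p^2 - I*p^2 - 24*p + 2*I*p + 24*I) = p^5 - p^4 - 8*I*p^4 - 33*p^3 + 8*I*p^3 - 17*p^2 + 208*I*p^2 + 182*p + 192*I*p + 168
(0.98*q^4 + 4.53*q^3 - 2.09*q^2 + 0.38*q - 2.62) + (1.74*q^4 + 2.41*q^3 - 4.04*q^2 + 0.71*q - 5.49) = 2.72*q^4 + 6.94*q^3 - 6.13*q^2 + 1.09*q - 8.11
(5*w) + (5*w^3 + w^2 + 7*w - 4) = 5*w^3 + w^2 + 12*w - 4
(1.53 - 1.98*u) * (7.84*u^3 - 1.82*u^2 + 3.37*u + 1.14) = -15.5232*u^4 + 15.5988*u^3 - 9.4572*u^2 + 2.8989*u + 1.7442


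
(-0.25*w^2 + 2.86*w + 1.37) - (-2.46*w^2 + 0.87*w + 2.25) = 2.21*w^2 + 1.99*w - 0.88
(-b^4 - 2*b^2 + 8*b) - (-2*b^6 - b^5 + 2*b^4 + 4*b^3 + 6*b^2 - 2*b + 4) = 2*b^6 + b^5 - 3*b^4 - 4*b^3 - 8*b^2 + 10*b - 4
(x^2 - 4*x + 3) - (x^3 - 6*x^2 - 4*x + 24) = -x^3 + 7*x^2 - 21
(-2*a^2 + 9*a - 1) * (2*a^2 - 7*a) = -4*a^4 + 32*a^3 - 65*a^2 + 7*a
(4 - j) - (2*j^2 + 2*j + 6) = -2*j^2 - 3*j - 2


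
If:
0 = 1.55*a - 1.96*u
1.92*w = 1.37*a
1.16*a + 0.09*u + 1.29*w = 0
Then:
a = 0.00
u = 0.00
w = 0.00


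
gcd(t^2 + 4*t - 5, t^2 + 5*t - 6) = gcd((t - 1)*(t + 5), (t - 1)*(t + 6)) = t - 1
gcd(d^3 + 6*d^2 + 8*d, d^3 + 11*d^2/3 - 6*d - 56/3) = d^2 + 6*d + 8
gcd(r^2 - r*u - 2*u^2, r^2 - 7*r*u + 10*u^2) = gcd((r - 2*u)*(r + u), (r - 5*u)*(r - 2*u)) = r - 2*u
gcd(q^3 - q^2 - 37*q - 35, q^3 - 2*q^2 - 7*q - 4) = q + 1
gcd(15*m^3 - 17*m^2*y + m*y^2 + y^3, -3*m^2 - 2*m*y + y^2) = -3*m + y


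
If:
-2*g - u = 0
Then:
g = -u/2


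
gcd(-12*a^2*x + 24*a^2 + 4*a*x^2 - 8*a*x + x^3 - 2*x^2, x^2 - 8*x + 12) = x - 2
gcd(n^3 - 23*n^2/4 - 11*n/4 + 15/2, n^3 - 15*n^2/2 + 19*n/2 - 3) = n^2 - 7*n + 6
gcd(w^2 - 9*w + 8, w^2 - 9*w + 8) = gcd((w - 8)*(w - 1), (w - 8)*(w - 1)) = w^2 - 9*w + 8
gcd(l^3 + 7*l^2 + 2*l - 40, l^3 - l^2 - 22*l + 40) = l^2 + 3*l - 10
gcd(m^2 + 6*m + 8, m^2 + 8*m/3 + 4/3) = m + 2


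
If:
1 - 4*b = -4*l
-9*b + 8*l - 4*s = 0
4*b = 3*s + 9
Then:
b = 30/19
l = 101/76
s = -17/19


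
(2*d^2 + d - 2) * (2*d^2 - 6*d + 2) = 4*d^4 - 10*d^3 - 6*d^2 + 14*d - 4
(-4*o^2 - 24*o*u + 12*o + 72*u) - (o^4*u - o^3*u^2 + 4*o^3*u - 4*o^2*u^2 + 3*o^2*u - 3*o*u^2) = -o^4*u + o^3*u^2 - 4*o^3*u + 4*o^2*u^2 - 3*o^2*u - 4*o^2 + 3*o*u^2 - 24*o*u + 12*o + 72*u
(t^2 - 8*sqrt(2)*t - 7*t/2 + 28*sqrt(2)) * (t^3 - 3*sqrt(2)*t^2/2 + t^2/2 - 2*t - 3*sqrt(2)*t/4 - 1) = t^5 - 19*sqrt(2)*t^4/2 - 3*t^4 + 81*t^3/4 + 57*sqrt(2)*t^3/2 - 66*t^2 + 261*sqrt(2)*t^2/8 - 48*sqrt(2)*t - 77*t/2 - 28*sqrt(2)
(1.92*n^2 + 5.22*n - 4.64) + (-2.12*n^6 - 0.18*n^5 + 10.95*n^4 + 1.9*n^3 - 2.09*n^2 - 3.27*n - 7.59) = -2.12*n^6 - 0.18*n^5 + 10.95*n^4 + 1.9*n^3 - 0.17*n^2 + 1.95*n - 12.23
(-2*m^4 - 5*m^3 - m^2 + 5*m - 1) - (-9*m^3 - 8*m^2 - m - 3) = -2*m^4 + 4*m^3 + 7*m^2 + 6*m + 2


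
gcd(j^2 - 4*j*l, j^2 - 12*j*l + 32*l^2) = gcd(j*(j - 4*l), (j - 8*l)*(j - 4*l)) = j - 4*l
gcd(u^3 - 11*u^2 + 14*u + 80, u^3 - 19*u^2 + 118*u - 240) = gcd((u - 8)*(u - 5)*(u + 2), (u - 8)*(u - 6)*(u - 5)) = u^2 - 13*u + 40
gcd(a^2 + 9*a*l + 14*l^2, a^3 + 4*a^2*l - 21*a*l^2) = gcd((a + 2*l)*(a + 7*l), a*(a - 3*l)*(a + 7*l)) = a + 7*l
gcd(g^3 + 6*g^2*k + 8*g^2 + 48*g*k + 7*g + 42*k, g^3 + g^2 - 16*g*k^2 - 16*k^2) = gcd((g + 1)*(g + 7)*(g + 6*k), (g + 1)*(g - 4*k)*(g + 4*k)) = g + 1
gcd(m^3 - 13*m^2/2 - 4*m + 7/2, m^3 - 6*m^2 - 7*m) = m^2 - 6*m - 7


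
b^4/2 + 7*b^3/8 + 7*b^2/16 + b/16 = b*(b/2 + 1/4)*(b + 1/4)*(b + 1)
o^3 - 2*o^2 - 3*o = o*(o - 3)*(o + 1)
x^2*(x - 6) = x^3 - 6*x^2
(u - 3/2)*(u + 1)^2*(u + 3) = u^4 + 7*u^3/2 - u^2/2 - 15*u/2 - 9/2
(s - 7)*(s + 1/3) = s^2 - 20*s/3 - 7/3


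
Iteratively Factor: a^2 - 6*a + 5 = (a - 1)*(a - 5)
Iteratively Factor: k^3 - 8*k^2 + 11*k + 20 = (k - 5)*(k^2 - 3*k - 4) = (k - 5)*(k - 4)*(k + 1)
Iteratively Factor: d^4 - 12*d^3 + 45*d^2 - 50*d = (d - 5)*(d^3 - 7*d^2 + 10*d) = (d - 5)*(d - 2)*(d^2 - 5*d) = d*(d - 5)*(d - 2)*(d - 5)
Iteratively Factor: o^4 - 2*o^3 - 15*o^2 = (o)*(o^3 - 2*o^2 - 15*o) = o*(o + 3)*(o^2 - 5*o) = o*(o - 5)*(o + 3)*(o)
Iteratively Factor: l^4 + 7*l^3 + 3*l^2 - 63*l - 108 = (l + 3)*(l^3 + 4*l^2 - 9*l - 36) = (l + 3)*(l + 4)*(l^2 - 9) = (l + 3)^2*(l + 4)*(l - 3)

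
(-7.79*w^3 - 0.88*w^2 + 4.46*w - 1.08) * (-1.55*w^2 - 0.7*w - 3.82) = 12.0745*w^5 + 6.817*w^4 + 23.4608*w^3 + 1.9136*w^2 - 16.2812*w + 4.1256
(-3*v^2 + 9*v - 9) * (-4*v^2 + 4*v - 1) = 12*v^4 - 48*v^3 + 75*v^2 - 45*v + 9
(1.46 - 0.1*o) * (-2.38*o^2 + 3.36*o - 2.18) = 0.238*o^3 - 3.8108*o^2 + 5.1236*o - 3.1828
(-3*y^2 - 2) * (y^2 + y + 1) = -3*y^4 - 3*y^3 - 5*y^2 - 2*y - 2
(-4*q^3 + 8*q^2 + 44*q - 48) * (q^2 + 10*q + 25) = -4*q^5 - 32*q^4 + 24*q^3 + 592*q^2 + 620*q - 1200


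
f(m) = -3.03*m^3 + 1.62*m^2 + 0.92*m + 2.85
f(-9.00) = 2334.66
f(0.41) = 3.29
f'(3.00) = -71.17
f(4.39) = -218.24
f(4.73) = -277.20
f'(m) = -9.09*m^2 + 3.24*m + 0.92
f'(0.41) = 0.72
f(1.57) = -3.44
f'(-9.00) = -764.53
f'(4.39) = -160.04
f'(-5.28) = -269.60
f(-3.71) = 176.46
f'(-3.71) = -136.22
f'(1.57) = -16.40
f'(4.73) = -187.12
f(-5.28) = 489.17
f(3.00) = -61.62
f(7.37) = -1115.33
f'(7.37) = -468.94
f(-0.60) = 3.54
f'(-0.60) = -4.30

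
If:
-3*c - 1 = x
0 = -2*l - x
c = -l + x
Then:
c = -3/11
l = 1/11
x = -2/11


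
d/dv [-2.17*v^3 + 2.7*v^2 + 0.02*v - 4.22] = -6.51*v^2 + 5.4*v + 0.02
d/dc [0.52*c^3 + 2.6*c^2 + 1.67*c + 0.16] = 1.56*c^2 + 5.2*c + 1.67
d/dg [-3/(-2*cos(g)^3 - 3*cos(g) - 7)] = 9*(cos(2*g) + 2)*sin(g)/(2*cos(g)^3 + 3*cos(g) + 7)^2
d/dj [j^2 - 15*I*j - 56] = 2*j - 15*I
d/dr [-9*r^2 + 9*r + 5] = 9 - 18*r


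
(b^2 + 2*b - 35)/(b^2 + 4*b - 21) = (b - 5)/(b - 3)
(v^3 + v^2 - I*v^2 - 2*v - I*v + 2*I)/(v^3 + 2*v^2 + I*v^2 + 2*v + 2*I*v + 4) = (v - 1)/(v + 2*I)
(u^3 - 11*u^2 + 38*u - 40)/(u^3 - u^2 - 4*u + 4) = (u^2 - 9*u + 20)/(u^2 + u - 2)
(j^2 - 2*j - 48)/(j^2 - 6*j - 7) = (-j^2 + 2*j + 48)/(-j^2 + 6*j + 7)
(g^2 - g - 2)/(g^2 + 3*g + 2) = (g - 2)/(g + 2)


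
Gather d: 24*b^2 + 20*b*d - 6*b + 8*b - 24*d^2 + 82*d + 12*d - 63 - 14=24*b^2 + 2*b - 24*d^2 + d*(20*b + 94) - 77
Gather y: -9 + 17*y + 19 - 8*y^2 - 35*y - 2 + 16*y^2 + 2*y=8*y^2 - 16*y + 8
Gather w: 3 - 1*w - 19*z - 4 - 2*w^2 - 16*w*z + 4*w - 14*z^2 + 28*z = -2*w^2 + w*(3 - 16*z) - 14*z^2 + 9*z - 1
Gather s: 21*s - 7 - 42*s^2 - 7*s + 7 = -42*s^2 + 14*s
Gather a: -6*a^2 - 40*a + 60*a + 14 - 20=-6*a^2 + 20*a - 6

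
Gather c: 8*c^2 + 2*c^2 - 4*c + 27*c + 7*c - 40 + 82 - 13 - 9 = 10*c^2 + 30*c + 20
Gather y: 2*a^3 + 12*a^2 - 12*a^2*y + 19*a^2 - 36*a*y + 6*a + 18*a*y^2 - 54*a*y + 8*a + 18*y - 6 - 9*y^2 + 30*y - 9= 2*a^3 + 31*a^2 + 14*a + y^2*(18*a - 9) + y*(-12*a^2 - 90*a + 48) - 15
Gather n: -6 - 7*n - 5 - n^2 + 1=-n^2 - 7*n - 10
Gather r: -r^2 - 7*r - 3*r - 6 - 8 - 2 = -r^2 - 10*r - 16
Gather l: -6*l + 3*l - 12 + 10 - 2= -3*l - 4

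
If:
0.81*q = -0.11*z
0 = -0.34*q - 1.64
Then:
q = -4.82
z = 35.52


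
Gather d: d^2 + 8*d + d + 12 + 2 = d^2 + 9*d + 14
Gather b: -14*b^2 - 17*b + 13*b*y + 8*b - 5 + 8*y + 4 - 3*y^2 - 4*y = -14*b^2 + b*(13*y - 9) - 3*y^2 + 4*y - 1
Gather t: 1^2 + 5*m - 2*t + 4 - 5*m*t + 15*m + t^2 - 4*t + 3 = 20*m + t^2 + t*(-5*m - 6) + 8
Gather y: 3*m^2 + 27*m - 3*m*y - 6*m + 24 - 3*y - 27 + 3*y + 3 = 3*m^2 - 3*m*y + 21*m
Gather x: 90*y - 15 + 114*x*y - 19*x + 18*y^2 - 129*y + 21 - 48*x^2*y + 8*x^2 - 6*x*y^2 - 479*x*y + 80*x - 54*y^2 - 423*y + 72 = x^2*(8 - 48*y) + x*(-6*y^2 - 365*y + 61) - 36*y^2 - 462*y + 78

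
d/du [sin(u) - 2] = cos(u)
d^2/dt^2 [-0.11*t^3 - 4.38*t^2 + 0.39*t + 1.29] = -0.66*t - 8.76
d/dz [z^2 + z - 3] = 2*z + 1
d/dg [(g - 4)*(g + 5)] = 2*g + 1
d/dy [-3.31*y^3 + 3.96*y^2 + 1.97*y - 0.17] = -9.93*y^2 + 7.92*y + 1.97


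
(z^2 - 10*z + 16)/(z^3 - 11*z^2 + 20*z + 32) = (z - 2)/(z^2 - 3*z - 4)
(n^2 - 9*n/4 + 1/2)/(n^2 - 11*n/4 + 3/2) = (4*n - 1)/(4*n - 3)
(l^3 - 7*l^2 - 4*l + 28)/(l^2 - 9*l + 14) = l + 2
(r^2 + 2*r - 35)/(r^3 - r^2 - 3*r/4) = 4*(-r^2 - 2*r + 35)/(r*(-4*r^2 + 4*r + 3))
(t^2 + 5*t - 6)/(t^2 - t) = (t + 6)/t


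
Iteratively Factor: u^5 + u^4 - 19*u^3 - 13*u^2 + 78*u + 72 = (u - 3)*(u^4 + 4*u^3 - 7*u^2 - 34*u - 24) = (u - 3)^2*(u^3 + 7*u^2 + 14*u + 8) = (u - 3)^2*(u + 1)*(u^2 + 6*u + 8) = (u - 3)^2*(u + 1)*(u + 2)*(u + 4)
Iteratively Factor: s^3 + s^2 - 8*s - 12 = (s + 2)*(s^2 - s - 6) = (s + 2)^2*(s - 3)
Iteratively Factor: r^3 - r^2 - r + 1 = (r - 1)*(r^2 - 1) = (r - 1)*(r + 1)*(r - 1)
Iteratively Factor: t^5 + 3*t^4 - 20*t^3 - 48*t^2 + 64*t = (t - 4)*(t^4 + 7*t^3 + 8*t^2 - 16*t) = (t - 4)*(t + 4)*(t^3 + 3*t^2 - 4*t) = (t - 4)*(t + 4)^2*(t^2 - t) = (t - 4)*(t - 1)*(t + 4)^2*(t)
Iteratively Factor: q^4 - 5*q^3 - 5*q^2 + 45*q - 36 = (q - 4)*(q^3 - q^2 - 9*q + 9) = (q - 4)*(q + 3)*(q^2 - 4*q + 3) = (q - 4)*(q - 3)*(q + 3)*(q - 1)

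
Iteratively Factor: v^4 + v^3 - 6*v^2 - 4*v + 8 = (v + 2)*(v^3 - v^2 - 4*v + 4) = (v - 2)*(v + 2)*(v^2 + v - 2) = (v - 2)*(v + 2)^2*(v - 1)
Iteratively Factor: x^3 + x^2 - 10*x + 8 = (x - 2)*(x^2 + 3*x - 4) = (x - 2)*(x + 4)*(x - 1)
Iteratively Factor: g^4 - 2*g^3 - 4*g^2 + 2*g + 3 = (g + 1)*(g^3 - 3*g^2 - g + 3) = (g - 1)*(g + 1)*(g^2 - 2*g - 3) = (g - 3)*(g - 1)*(g + 1)*(g + 1)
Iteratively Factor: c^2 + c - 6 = (c + 3)*(c - 2)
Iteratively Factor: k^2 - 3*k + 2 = (k - 1)*(k - 2)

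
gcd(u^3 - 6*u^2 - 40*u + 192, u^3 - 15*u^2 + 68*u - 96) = u^2 - 12*u + 32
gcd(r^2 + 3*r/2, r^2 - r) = r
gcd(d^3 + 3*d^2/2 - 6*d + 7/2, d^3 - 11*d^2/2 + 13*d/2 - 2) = d - 1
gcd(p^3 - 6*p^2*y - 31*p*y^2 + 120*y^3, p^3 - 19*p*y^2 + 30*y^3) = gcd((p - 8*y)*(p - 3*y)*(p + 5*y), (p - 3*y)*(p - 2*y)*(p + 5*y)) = -p^2 - 2*p*y + 15*y^2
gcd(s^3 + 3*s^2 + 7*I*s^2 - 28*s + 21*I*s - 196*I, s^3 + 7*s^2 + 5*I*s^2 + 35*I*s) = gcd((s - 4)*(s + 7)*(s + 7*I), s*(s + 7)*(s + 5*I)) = s + 7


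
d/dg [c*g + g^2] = c + 2*g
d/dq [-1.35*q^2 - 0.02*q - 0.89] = -2.7*q - 0.02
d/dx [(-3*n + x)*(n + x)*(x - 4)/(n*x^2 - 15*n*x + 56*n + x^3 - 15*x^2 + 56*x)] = (3*n*x^2 - 24*n*x + 12*n - 11*x^2 + 112*x - 224)/(x^4 - 30*x^3 + 337*x^2 - 1680*x + 3136)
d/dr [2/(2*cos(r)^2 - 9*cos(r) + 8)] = 2*(4*cos(r) - 9)*sin(r)/(-9*cos(r) + cos(2*r) + 9)^2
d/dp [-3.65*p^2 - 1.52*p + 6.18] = -7.3*p - 1.52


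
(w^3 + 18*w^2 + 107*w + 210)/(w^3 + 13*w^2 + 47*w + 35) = (w + 6)/(w + 1)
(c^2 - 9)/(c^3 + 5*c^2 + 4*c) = (c^2 - 9)/(c*(c^2 + 5*c + 4))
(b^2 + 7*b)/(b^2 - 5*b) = (b + 7)/(b - 5)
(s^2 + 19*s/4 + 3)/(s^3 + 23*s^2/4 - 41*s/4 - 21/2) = (s + 4)/(s^2 + 5*s - 14)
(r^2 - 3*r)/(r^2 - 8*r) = (r - 3)/(r - 8)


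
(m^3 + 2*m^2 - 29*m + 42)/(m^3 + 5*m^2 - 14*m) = (m - 3)/m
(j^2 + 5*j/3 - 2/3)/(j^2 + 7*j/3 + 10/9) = 3*(3*j^2 + 5*j - 2)/(9*j^2 + 21*j + 10)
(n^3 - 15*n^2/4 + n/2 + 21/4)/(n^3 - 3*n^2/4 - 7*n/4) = (n - 3)/n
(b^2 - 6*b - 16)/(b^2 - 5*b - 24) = (b + 2)/(b + 3)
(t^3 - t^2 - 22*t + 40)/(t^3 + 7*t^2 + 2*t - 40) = (t - 4)/(t + 4)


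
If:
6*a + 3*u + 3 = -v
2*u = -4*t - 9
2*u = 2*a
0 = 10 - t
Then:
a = -49/2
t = 10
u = -49/2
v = 435/2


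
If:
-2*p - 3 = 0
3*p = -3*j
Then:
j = 3/2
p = -3/2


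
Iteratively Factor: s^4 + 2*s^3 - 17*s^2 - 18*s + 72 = (s + 4)*(s^3 - 2*s^2 - 9*s + 18) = (s - 2)*(s + 4)*(s^2 - 9) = (s - 3)*(s - 2)*(s + 4)*(s + 3)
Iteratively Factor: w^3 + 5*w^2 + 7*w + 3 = (w + 1)*(w^2 + 4*w + 3) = (w + 1)^2*(w + 3)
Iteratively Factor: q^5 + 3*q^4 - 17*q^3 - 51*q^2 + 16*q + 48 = (q - 1)*(q^4 + 4*q^3 - 13*q^2 - 64*q - 48) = (q - 1)*(q + 3)*(q^3 + q^2 - 16*q - 16) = (q - 1)*(q + 3)*(q + 4)*(q^2 - 3*q - 4) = (q - 1)*(q + 1)*(q + 3)*(q + 4)*(q - 4)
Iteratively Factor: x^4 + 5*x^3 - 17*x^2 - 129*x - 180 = (x - 5)*(x^3 + 10*x^2 + 33*x + 36) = (x - 5)*(x + 3)*(x^2 + 7*x + 12) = (x - 5)*(x + 3)^2*(x + 4)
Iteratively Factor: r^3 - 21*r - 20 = (r + 1)*(r^2 - r - 20) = (r - 5)*(r + 1)*(r + 4)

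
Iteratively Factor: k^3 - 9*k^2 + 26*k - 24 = (k - 3)*(k^2 - 6*k + 8) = (k - 3)*(k - 2)*(k - 4)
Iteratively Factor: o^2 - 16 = (o + 4)*(o - 4)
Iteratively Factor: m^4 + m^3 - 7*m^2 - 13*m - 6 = (m + 1)*(m^3 - 7*m - 6) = (m - 3)*(m + 1)*(m^2 + 3*m + 2) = (m - 3)*(m + 1)^2*(m + 2)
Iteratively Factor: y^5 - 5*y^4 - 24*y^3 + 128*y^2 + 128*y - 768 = (y - 4)*(y^4 - y^3 - 28*y^2 + 16*y + 192) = (y - 4)^2*(y^3 + 3*y^2 - 16*y - 48) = (y - 4)^2*(y + 4)*(y^2 - y - 12) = (y - 4)^3*(y + 4)*(y + 3)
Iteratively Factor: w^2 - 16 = (w + 4)*(w - 4)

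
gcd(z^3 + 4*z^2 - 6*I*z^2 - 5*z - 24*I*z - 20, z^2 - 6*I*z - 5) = z^2 - 6*I*z - 5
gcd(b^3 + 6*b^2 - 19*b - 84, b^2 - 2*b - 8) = b - 4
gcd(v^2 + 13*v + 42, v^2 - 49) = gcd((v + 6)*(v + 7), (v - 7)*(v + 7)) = v + 7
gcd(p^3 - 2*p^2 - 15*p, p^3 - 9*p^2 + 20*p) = p^2 - 5*p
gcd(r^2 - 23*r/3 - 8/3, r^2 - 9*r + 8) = r - 8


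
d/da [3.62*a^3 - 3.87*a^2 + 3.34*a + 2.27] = 10.86*a^2 - 7.74*a + 3.34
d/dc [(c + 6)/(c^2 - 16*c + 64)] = (-c - 20)/(c^3 - 24*c^2 + 192*c - 512)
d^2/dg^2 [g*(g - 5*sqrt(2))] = 2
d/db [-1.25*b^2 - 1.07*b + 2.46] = -2.5*b - 1.07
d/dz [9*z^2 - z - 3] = 18*z - 1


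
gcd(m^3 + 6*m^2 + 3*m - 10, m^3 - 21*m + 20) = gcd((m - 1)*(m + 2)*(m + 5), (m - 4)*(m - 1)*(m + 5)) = m^2 + 4*m - 5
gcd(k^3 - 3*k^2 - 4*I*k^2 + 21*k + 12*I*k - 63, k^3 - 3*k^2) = k - 3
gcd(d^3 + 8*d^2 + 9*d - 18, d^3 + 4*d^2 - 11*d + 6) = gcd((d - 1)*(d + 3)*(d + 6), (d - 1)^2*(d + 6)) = d^2 + 5*d - 6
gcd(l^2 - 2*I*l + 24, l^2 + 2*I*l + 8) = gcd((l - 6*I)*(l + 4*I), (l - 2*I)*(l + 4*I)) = l + 4*I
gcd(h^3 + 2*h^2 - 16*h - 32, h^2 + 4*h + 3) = 1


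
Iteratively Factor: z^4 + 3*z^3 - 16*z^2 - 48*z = (z)*(z^3 + 3*z^2 - 16*z - 48) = z*(z + 4)*(z^2 - z - 12) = z*(z + 3)*(z + 4)*(z - 4)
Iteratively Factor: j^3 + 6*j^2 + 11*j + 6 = (j + 2)*(j^2 + 4*j + 3) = (j + 2)*(j + 3)*(j + 1)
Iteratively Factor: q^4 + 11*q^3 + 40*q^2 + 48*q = (q + 4)*(q^3 + 7*q^2 + 12*q) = (q + 4)^2*(q^2 + 3*q) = (q + 3)*(q + 4)^2*(q)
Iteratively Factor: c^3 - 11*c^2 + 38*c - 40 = (c - 5)*(c^2 - 6*c + 8) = (c - 5)*(c - 2)*(c - 4)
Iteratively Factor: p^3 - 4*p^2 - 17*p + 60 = (p - 3)*(p^2 - p - 20) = (p - 3)*(p + 4)*(p - 5)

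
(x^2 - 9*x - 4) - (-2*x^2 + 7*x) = 3*x^2 - 16*x - 4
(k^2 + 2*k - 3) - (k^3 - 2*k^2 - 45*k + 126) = -k^3 + 3*k^2 + 47*k - 129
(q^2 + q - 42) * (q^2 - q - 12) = q^4 - 55*q^2 + 30*q + 504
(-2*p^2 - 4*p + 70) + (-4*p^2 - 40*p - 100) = -6*p^2 - 44*p - 30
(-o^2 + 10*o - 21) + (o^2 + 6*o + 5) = 16*o - 16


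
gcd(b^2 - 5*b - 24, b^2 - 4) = 1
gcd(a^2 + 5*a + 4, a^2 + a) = a + 1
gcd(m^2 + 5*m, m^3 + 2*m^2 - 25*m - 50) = m + 5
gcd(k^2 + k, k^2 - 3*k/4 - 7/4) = k + 1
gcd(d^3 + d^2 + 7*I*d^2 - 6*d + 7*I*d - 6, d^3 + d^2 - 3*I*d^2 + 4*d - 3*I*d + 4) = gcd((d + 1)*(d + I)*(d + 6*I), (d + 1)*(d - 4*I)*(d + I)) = d^2 + d*(1 + I) + I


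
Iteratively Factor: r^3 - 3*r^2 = (r)*(r^2 - 3*r) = r^2*(r - 3)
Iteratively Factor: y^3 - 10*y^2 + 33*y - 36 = (y - 3)*(y^2 - 7*y + 12) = (y - 3)^2*(y - 4)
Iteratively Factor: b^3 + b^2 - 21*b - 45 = (b + 3)*(b^2 - 2*b - 15) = (b - 5)*(b + 3)*(b + 3)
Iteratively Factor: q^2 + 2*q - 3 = (q - 1)*(q + 3)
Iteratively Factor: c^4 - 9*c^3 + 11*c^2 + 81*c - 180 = (c + 3)*(c^3 - 12*c^2 + 47*c - 60) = (c - 4)*(c + 3)*(c^2 - 8*c + 15) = (c - 4)*(c - 3)*(c + 3)*(c - 5)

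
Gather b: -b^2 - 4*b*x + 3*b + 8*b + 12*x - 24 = -b^2 + b*(11 - 4*x) + 12*x - 24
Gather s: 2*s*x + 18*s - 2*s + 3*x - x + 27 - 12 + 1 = s*(2*x + 16) + 2*x + 16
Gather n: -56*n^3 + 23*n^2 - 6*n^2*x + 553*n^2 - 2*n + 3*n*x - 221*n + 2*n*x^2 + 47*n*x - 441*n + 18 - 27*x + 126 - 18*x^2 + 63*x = -56*n^3 + n^2*(576 - 6*x) + n*(2*x^2 + 50*x - 664) - 18*x^2 + 36*x + 144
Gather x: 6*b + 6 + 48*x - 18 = 6*b + 48*x - 12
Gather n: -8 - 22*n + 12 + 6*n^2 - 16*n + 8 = 6*n^2 - 38*n + 12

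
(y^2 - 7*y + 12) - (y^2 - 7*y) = 12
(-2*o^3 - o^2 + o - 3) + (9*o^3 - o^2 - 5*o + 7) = 7*o^3 - 2*o^2 - 4*o + 4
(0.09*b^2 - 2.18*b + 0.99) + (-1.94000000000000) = 0.09*b^2 - 2.18*b - 0.95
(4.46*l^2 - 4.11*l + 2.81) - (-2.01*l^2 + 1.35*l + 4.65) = 6.47*l^2 - 5.46*l - 1.84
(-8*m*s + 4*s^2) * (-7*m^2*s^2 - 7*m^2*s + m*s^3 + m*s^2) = 56*m^3*s^3 + 56*m^3*s^2 - 36*m^2*s^4 - 36*m^2*s^3 + 4*m*s^5 + 4*m*s^4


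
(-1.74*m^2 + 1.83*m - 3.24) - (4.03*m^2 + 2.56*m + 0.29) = -5.77*m^2 - 0.73*m - 3.53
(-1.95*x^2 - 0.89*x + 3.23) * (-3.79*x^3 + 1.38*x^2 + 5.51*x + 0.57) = 7.3905*x^5 + 0.6821*x^4 - 24.2144*x^3 - 1.558*x^2 + 17.29*x + 1.8411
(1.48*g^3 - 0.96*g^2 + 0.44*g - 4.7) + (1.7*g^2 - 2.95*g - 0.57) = 1.48*g^3 + 0.74*g^2 - 2.51*g - 5.27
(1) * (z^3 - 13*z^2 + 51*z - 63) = z^3 - 13*z^2 + 51*z - 63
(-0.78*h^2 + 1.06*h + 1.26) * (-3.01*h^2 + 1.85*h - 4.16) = 2.3478*h^4 - 4.6336*h^3 + 1.4132*h^2 - 2.0786*h - 5.2416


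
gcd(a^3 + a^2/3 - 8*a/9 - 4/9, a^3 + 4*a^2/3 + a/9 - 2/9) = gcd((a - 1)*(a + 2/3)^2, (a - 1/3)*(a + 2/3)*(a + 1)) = a + 2/3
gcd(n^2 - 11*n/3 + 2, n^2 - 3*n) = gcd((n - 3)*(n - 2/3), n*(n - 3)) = n - 3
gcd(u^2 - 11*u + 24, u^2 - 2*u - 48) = u - 8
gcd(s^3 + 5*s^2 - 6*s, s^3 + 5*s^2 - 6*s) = s^3 + 5*s^2 - 6*s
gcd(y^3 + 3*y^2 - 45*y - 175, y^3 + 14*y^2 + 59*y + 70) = y + 5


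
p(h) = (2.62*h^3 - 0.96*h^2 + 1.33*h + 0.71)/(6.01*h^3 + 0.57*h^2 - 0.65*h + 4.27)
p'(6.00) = 0.00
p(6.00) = 0.41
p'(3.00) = 0.01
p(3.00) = 0.39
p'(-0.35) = 0.69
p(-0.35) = 0.00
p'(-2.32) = 0.13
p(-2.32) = 0.61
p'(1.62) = 0.01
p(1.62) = 0.38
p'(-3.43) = 0.04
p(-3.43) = 0.53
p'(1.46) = 0.02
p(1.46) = 0.38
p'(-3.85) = 0.03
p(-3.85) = 0.51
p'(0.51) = 0.20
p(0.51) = 0.30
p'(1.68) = 0.01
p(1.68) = 0.38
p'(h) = (-18.03*h^2 - 1.14*h + 0.65)*(2.62*h^3 - 0.96*h^2 + 1.33*h + 0.71)/(6.01*h^3 + 0.57*h^2 - 0.65*h + 4.27)^2 + (7.86*h^2 - 1.92*h + 1.33)/(6.01*h^3 + 0.57*h^2 - 0.65*h + 4.27) = (-7.105427357601e-15*h^5 + 7.263*h^4 - 19.3926*h^3 + 20.6268*h^2 - 9.0078*h + 6.1406)/(36.1201*h^6 + 6.8514*h^5 - 7.4881*h^4 + 50.5844*h^3 + 5.2903*h^2 - 5.551*h + 18.2329)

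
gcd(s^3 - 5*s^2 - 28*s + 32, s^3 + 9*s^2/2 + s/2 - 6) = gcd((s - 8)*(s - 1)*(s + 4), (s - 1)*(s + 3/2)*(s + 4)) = s^2 + 3*s - 4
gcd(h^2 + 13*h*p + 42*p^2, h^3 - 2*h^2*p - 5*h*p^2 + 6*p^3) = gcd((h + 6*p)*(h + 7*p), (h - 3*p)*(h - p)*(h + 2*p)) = 1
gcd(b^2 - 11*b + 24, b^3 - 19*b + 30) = b - 3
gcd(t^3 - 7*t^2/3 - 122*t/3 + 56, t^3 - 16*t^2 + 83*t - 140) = t - 7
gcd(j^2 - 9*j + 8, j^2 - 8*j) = j - 8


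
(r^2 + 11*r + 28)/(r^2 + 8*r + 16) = (r + 7)/(r + 4)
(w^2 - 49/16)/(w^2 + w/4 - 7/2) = (w + 7/4)/(w + 2)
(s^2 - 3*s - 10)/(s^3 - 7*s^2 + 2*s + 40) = 1/(s - 4)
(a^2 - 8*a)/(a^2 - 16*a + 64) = a/(a - 8)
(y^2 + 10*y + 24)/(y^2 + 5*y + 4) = (y + 6)/(y + 1)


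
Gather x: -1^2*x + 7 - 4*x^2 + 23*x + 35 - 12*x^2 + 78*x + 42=-16*x^2 + 100*x + 84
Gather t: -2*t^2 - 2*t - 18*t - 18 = -2*t^2 - 20*t - 18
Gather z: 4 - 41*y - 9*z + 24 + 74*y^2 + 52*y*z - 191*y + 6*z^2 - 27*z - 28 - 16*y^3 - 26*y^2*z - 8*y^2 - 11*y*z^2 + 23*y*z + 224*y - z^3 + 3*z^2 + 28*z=-16*y^3 + 66*y^2 - 8*y - z^3 + z^2*(9 - 11*y) + z*(-26*y^2 + 75*y - 8)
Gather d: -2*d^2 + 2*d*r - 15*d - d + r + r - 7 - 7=-2*d^2 + d*(2*r - 16) + 2*r - 14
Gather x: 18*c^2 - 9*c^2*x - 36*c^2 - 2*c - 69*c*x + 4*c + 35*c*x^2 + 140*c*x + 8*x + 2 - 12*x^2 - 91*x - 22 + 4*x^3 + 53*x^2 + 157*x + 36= -18*c^2 + 2*c + 4*x^3 + x^2*(35*c + 41) + x*(-9*c^2 + 71*c + 74) + 16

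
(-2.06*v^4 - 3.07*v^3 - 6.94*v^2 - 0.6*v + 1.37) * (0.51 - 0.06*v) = 0.1236*v^5 - 0.8664*v^4 - 1.1493*v^3 - 3.5034*v^2 - 0.3882*v + 0.6987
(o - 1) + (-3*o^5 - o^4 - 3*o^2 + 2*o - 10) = -3*o^5 - o^4 - 3*o^2 + 3*o - 11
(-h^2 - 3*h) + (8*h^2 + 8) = 7*h^2 - 3*h + 8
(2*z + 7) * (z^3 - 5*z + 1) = 2*z^4 + 7*z^3 - 10*z^2 - 33*z + 7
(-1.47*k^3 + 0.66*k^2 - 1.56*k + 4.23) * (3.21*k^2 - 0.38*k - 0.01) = -4.7187*k^5 + 2.6772*k^4 - 5.2437*k^3 + 14.1645*k^2 - 1.5918*k - 0.0423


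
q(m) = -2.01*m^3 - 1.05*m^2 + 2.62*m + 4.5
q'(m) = -6.03*m^2 - 2.1*m + 2.62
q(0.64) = 5.22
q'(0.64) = -1.19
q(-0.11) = 4.20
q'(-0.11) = 2.78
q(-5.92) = 369.22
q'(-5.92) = -196.28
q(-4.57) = 162.44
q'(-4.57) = -113.72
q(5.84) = -416.36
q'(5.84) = -215.30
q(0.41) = 5.26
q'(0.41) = 0.75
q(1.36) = 1.07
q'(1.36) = -11.39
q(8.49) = -1278.98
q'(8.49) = -449.85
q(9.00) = -1522.26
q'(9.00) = -504.71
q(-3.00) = 41.46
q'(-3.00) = -45.35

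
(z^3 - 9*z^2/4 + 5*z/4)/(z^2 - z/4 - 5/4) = z*(z - 1)/(z + 1)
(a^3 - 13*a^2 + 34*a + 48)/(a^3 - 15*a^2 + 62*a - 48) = (a + 1)/(a - 1)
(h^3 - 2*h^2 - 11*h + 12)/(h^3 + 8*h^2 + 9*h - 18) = (h - 4)/(h + 6)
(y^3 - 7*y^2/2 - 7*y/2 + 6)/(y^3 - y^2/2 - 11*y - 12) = (y - 1)/(y + 2)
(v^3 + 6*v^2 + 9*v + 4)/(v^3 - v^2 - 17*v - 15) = (v^2 + 5*v + 4)/(v^2 - 2*v - 15)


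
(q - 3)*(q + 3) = q^2 - 9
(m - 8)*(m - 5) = m^2 - 13*m + 40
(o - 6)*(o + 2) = o^2 - 4*o - 12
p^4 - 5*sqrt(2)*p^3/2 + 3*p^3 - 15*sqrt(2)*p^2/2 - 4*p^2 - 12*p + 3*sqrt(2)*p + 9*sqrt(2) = (p + 3)*(p - 3*sqrt(2))*(p - sqrt(2)/2)*(p + sqrt(2))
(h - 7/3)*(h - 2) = h^2 - 13*h/3 + 14/3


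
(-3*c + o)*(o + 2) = -3*c*o - 6*c + o^2 + 2*o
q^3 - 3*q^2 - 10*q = q*(q - 5)*(q + 2)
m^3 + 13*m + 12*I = (m - 4*I)*(m + I)*(m + 3*I)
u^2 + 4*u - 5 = (u - 1)*(u + 5)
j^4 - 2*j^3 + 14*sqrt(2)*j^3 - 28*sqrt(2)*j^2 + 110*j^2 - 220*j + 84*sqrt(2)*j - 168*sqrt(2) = (j - 2)*(j + sqrt(2))*(j + 6*sqrt(2))*(j + 7*sqrt(2))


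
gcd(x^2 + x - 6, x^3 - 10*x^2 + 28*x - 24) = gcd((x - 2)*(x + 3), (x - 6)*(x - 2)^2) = x - 2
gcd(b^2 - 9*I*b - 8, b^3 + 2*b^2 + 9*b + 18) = 1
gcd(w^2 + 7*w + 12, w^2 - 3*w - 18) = w + 3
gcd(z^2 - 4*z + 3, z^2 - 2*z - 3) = z - 3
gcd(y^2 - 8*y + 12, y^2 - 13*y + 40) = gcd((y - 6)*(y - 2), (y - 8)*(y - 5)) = 1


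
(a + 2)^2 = a^2 + 4*a + 4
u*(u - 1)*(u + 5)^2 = u^4 + 9*u^3 + 15*u^2 - 25*u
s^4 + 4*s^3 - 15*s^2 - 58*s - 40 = (s - 4)*(s + 1)*(s + 2)*(s + 5)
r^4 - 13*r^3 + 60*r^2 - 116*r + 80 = (r - 5)*(r - 4)*(r - 2)^2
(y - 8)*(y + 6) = y^2 - 2*y - 48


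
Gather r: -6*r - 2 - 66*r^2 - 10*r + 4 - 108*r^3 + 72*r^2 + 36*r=-108*r^3 + 6*r^2 + 20*r + 2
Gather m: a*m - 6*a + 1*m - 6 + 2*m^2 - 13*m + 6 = -6*a + 2*m^2 + m*(a - 12)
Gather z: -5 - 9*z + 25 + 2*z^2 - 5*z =2*z^2 - 14*z + 20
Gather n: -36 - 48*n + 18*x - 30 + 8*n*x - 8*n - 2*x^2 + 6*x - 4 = n*(8*x - 56) - 2*x^2 + 24*x - 70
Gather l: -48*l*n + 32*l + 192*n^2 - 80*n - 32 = l*(32 - 48*n) + 192*n^2 - 80*n - 32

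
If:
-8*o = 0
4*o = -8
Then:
No Solution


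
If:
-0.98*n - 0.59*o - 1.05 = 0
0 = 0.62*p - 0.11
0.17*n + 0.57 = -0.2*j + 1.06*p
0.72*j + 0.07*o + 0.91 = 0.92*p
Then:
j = -1.03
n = -1.03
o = -0.06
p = 0.18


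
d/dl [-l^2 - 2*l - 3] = -2*l - 2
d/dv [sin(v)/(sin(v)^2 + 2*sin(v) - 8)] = (cos(v)^2 - 9)*cos(v)/((sin(v) - 2)^2*(sin(v) + 4)^2)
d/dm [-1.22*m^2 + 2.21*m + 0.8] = 2.21 - 2.44*m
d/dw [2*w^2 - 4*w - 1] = 4*w - 4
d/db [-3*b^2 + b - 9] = 1 - 6*b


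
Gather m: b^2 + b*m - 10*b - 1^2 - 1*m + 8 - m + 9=b^2 - 10*b + m*(b - 2) + 16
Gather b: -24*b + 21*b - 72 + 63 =-3*b - 9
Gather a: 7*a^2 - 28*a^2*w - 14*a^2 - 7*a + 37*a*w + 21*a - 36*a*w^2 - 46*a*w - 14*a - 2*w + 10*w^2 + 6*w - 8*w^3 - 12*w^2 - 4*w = a^2*(-28*w - 7) + a*(-36*w^2 - 9*w) - 8*w^3 - 2*w^2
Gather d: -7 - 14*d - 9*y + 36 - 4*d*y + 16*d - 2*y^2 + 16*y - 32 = d*(2 - 4*y) - 2*y^2 + 7*y - 3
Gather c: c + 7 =c + 7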